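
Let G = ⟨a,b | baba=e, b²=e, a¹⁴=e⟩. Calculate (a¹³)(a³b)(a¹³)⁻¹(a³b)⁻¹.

[(a¹³), (a³b)] = (a¹³)·(a³b)·(a¹³)⁻¹·(a³b)⁻¹.
  (a¹³) · (a³b) = a²b
  (a²b) · a = ab
  (ab) · (a³b) = a¹²

Answer: a¹²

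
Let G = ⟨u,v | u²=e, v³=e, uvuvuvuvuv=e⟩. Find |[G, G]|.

G' = [G, G] is generated by all commutators. The generator-pair commutators are: [u, v] = uvuv².
The subgroup they normally generate is {e, u, v, v², uv, uvu, uvuv, uvuvu, v²uv²u, v²uv², v²u, uv², vu, vuv, vuvu, uv²uv²u, uv²uv², uv²u, v²uv, v²uvu, v²uvuv, vuv²uv², vuv²u, vuv², uvuv², uv²uv, uv²uvu, uv²uvuv, uvuv²uv², uvuv²u, v²uv²uv, uvuv²uv, uvuv²uvu, uvuv²uvuv, v²uv²uvuv², v²uv²uvu, v²uv²uvuv, v²uvuv²uv², v²uvuv²u, v²uvuv², vuvuv², vuv²uv, vuv²uvu, vuv²uvuv, vuvuv²uv², vuvuv²u, vuvuv²uv, uv²uvuv²uv², uv²uvuv²u, uv²uvuv², v²uvuv²uv, v²uvuv²uvu, vuv²uvuv²u, vuv²uvuv², uv²uvuv²uv, uv²uvuv²uvu, uvuv²uvuv²u, uvuv²uvuv², uvuv²uvuv²uv, vuv²uvuv²uv}, of order 60.
Check: |G/G'| = 60/60 = 1 is the order of the abelianisation.

Answer: 60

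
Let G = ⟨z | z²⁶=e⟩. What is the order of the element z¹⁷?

Compute successive powers until reaching e:
  (z¹⁷)¹ = z¹⁷, (z¹⁷)² = z⁸, (z¹⁷)³ = z²⁵, (z¹⁷)⁴ = z¹⁶, (z¹⁷)⁵ = z⁷, (z¹⁷)⁶ = z²⁴, (z¹⁷)⁷ = z¹⁵, (z¹⁷)⁸ = z⁶, (z¹⁷)⁹ = z²³, (z¹⁷)¹⁰ = z¹⁴, (z¹⁷)¹¹ = z⁵, (z¹⁷)¹² = z²², (z¹⁷)¹³ = z¹³, (z¹⁷)¹⁴ = z⁴, (z¹⁷)¹⁵ = z²¹, (z¹⁷)¹⁶ = z¹², (z¹⁷)¹⁷ = z³, (z¹⁷)¹⁸ = z²⁰, (z¹⁷)¹⁹ = z¹¹, (z¹⁷)²⁰ = z², (z¹⁷)²¹ = z¹⁹, (z¹⁷)²² = z¹⁰, (z¹⁷)²³ = z, (z¹⁷)²⁴ = z¹⁸, (z¹⁷)²⁵ = z⁹, (z¹⁷)²⁶ = e.
The smallest positive k with (z¹⁷)ᵏ = e is 26.

Answer: 26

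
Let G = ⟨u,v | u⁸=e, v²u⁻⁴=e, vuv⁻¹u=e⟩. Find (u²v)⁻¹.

The order of (u²v) is 4 (smallest k with (u²v)ᵏ = e), so (u²v)⁻¹ = (u²v)³ = u²v⁻¹.
Check: (u²v) · (u²v⁻¹) → (u²v) · u² = v;   v · v⁻¹ = e, giving e as required.

Answer: u²v⁻¹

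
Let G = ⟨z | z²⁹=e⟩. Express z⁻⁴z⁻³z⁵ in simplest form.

Multiply left to right, reducing at each step:
  (z²⁵) · z⁻³ = z²²
  (z²²) · z⁵ = z²⁷

Answer: z²⁷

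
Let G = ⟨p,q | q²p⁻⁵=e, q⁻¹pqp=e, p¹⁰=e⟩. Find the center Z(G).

An element z ∈ Z(G) iff z commutes with every generator.
For example p⁵ is central: (p⁵)·p = p⁶ = p·(p⁵); (p⁵)·q = q⁻¹ = q·(p⁵).
Whereas p ∉ Z(G) since p·q = pq ≠ p⁴q⁻¹ = q·p.
Checking each of the 20 elements this way gives Z(G) = {e, p⁵}, of order 2.

Answer: {e, p⁵}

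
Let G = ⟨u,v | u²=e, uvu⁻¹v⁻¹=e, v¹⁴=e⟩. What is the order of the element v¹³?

Compute successive powers until reaching e:
  (v¹³)¹ = v¹³, (v¹³)² = v¹², (v¹³)³ = v¹¹, (v¹³)⁴ = v¹⁰, (v¹³)⁵ = v⁹, (v¹³)⁶ = v⁸, (v¹³)⁷ = v⁷, (v¹³)⁸ = v⁶, (v¹³)⁹ = v⁵, (v¹³)¹⁰ = v⁴, (v¹³)¹¹ = v³, (v¹³)¹² = v², (v¹³)¹³ = v, (v¹³)¹⁴ = e.
The smallest positive k with (v¹³)ᵏ = e is 14.

Answer: 14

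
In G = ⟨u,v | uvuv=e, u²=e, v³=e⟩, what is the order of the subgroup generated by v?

|⟨v⟩| equals the order of v. Compute successive powers until reaching e:
  v¹ = v, v² = v², v³ = e.
The smallest positive k with vᵏ = e is 3, so |⟨v⟩| = 3.

Answer: 3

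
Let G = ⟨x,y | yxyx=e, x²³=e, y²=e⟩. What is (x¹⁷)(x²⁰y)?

Compute (x¹⁷) · (x²⁰y) by multiplying left to right and reducing via the relations at each step:
  (x¹⁷) · x²⁰ = x¹⁴
  (x¹⁴) · y = x¹⁴y

Answer: x¹⁴y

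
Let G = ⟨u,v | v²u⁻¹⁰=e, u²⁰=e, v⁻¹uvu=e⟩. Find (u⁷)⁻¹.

The order of (u⁷) is 20 (smallest k with (u⁷)ᵏ = e), so (u⁷)⁻¹ = (u⁷)¹⁹ = u¹³.
Check: (u⁷) · (u¹³) → (u⁷) · u¹³ = e, giving e as required.

Answer: u¹³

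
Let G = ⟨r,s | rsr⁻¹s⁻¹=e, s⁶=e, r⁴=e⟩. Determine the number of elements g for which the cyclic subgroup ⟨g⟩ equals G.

⟨g⟩ = G would require ord(g) = |G| = 24, but the maximum element order in G is 12 < 24. So G is not cyclic and no single element generates it: the count is 0.

Answer: 0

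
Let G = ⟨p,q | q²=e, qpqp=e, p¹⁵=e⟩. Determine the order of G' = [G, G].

G' = [G, G] is generated by all commutators. The generator-pair commutators are: [p, q] = p².
The subgroup they normally generate is {e, p, p², p³, p⁴, p⁵, p⁶, p⁷, p⁸, p⁹, p¹⁰, p¹¹, p¹², p¹³, p¹⁴}, of order 15.
Check: |G/G'| = 30/15 = 2 is the order of the abelianisation.

Answer: 15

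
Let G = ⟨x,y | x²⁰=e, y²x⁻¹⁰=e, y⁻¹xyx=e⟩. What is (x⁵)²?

Compute successive powers of (x⁵), reducing at each step:
  (x⁵)²: (x⁵) · x⁵ = x¹⁰

Answer: x¹⁰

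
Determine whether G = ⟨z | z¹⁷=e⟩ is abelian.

G has a single generator, so G is cyclic and hence abelian.

Answer: Yes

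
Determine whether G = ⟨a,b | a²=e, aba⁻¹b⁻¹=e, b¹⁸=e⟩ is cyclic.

|G| = 36, but the maximum element order in G is 18 < 36. No single element generates all of G, so G is not cyclic.

Answer: No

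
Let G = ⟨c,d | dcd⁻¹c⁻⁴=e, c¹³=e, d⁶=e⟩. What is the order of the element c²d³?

Compute successive powers until reaching e:
  (c²d³)¹ = c²d³, (c²d³)² = e.
The smallest positive k with (c²d³)ᵏ = e is 2.

Answer: 2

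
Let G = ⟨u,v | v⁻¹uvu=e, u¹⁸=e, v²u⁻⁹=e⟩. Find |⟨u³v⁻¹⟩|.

|⟨u³v⁻¹⟩| equals the order of u³v⁻¹. Compute successive powers until reaching e:
  (u³v⁻¹)¹ = u³v⁻¹, (u³v⁻¹)² = u⁹, (u³v⁻¹)³ = u³v, (u³v⁻¹)⁴ = e.
The smallest positive k with (u³v⁻¹)ᵏ = e is 4, so |⟨u³v⁻¹⟩| = 4.

Answer: 4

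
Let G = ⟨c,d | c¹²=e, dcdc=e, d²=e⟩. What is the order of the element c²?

Compute successive powers until reaching e:
  (c²)¹ = c², (c²)² = c⁴, (c²)³ = c⁶, (c²)⁴ = c⁸, (c²)⁵ = c¹⁰, (c²)⁶ = e.
The smallest positive k with (c²)ᵏ = e is 6.

Answer: 6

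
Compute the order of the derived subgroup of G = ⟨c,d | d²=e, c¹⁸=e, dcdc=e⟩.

G' = [G, G] is generated by all commutators. The generator-pair commutators are: [c, d] = c².
The subgroup they normally generate is {e, c², c⁴, c⁶, c⁸, c¹⁰, c¹², c¹⁴, c¹⁶}, of order 9.
Check: |G/G'| = 36/9 = 4 is the order of the abelianisation.

Answer: 9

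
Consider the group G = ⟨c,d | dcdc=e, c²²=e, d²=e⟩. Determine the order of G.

Enumerate words in the generators, reducing via the relations: the distinct elements are
  {c, d, e, cd, c², c³, c⁴, c⁵, c⁶, c⁷, c⁸, c⁹, c²d, c²¹, c²⁰, c³d, c¹², c¹³, c¹¹, c¹⁰, c¹⁴, c¹⁵, c¹⁶, c¹⁷, c¹⁸, c¹⁹, c⁴d, c⁵d, c⁶d, c⁷d, c⁸d, c⁹d, c²¹d, c²⁰d, c¹²d, c¹³d, c¹¹d, c¹⁰d, c¹⁴d, c¹⁵d, c¹⁶d, c¹⁷d, c¹⁸d, c¹⁹d}.
No further products give new elements, so |G| = 44.

Answer: 44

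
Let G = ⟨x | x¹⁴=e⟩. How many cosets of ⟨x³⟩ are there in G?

First find ord(x³) by computing successive powers:
  (x³)¹ = x³, (x³)² = x⁶, (x³)³ = x⁹, (x³)⁴ = x¹², (x³)⁵ = x, (x³)⁶ = x⁴, (x³)⁷ = x⁷, (x³)⁸ = x¹⁰, (x³)⁹ = x¹³, (x³)¹⁰ = x², (x³)¹¹ = x⁵, (x³)¹² = x⁸, (x³)¹³ = x¹¹, (x³)¹⁴ = e.
So |⟨x³⟩| = ord(x³) = 14. With |G| = 14, by Lagrange [G : ⟨x³⟩] = 14/14 = 1.

Answer: 1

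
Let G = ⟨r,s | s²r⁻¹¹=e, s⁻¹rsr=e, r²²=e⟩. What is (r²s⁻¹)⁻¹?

The order of (r²s⁻¹) is 4 (smallest k with (r²s⁻¹)ᵏ = e), so (r²s⁻¹)⁻¹ = (r²s⁻¹)³ = r²s.
Check: (r²s⁻¹) · (r²s) → (r²s⁻¹) · r² = s⁻¹;   (s⁻¹) · s = e, giving e as required.

Answer: r²s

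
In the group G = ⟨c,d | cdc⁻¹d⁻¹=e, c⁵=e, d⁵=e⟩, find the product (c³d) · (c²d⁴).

Compute (c³d) · (c²d⁴) by multiplying left to right and reducing via the relations at each step:
  (c³d) · c² = d
  d · d⁴ = e

Answer: e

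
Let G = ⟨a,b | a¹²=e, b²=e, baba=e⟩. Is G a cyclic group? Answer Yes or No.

Every cyclic group is abelian. But a·b = ab while b·a = a¹¹b, so a·b ≠ b·a and G is not abelian. Hence G is not cyclic.

Answer: No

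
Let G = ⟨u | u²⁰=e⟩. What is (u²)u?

Compute (u²) · u by multiplying left to right and reducing via the relations at each step:
  (u²) · u = u³

Answer: u³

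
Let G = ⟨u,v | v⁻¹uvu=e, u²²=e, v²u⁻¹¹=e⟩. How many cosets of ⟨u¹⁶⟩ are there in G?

First find ord(u¹⁶) by computing successive powers:
  (u¹⁶)¹ = u¹⁶, (u¹⁶)² = u¹⁰, (u¹⁶)³ = u⁴, (u¹⁶)⁴ = u²⁰, (u¹⁶)⁵ = u¹⁴, (u¹⁶)⁶ = u⁸, (u¹⁶)⁷ = u², (u¹⁶)⁸ = u¹⁸, (u¹⁶)⁹ = u¹², (u¹⁶)¹⁰ = u⁶, (u¹⁶)¹¹ = e.
So |⟨u¹⁶⟩| = ord(u¹⁶) = 11. With |G| = 44, by Lagrange [G : ⟨u¹⁶⟩] = 44/11 = 4.

Answer: 4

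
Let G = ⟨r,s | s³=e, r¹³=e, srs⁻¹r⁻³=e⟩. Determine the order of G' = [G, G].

G' = [G, G] is generated by all commutators. The generator-pair commutators are: [r, s] = r¹¹.
The subgroup they normally generate is {e, r, r², r³, r⁴, r⁵, r⁶, r⁷, r⁸, r⁹, r¹⁰, r¹¹, r¹²}, of order 13.
Check: |G/G'| = 39/13 = 3 is the order of the abelianisation.

Answer: 13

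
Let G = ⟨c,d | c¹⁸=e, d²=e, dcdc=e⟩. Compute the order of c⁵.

Compute successive powers until reaching e:
  (c⁵)¹ = c⁵, (c⁵)² = c¹⁰, (c⁵)³ = c¹⁵, (c⁵)⁴ = c², (c⁵)⁵ = c⁷, (c⁵)⁶ = c¹², (c⁵)⁷ = c¹⁷, (c⁵)⁸ = c⁴, (c⁵)⁹ = c⁹, (c⁵)¹⁰ = c¹⁴, (c⁵)¹¹ = c, (c⁵)¹² = c⁶, (c⁵)¹³ = c¹¹, (c⁵)¹⁴ = c¹⁶, (c⁵)¹⁵ = c³, (c⁵)¹⁶ = c⁸, (c⁵)¹⁷ = c¹³, (c⁵)¹⁸ = e.
The smallest positive k with (c⁵)ᵏ = e is 18.

Answer: 18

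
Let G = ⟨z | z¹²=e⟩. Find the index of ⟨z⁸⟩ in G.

First find ord(z⁸) by computing successive powers:
  (z⁸)¹ = z⁸, (z⁸)² = z⁴, (z⁸)³ = e.
So |⟨z⁸⟩| = ord(z⁸) = 3. With |G| = 12, by Lagrange [G : ⟨z⁸⟩] = 12/3 = 4.

Answer: 4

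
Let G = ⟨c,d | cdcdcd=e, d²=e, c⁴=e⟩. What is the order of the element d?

Compute successive powers until reaching e:
  d¹ = d, d² = e.
The smallest positive k with dᵏ = e is 2.

Answer: 2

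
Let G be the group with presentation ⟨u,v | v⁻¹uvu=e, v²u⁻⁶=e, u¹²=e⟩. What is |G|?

Enumerate words in the generators, reducing via the relations: the distinct elements are
  {e, u, v, uv, u², u³, u⁴, u⁵, u⁶, u⁷, u⁸, u⁹, u²v, u³v, u¹¹, u¹⁰, u⁴v, u⁵v, v⁻¹, uv⁻¹, u²v⁻¹, u³v⁻¹, u⁴v⁻¹, u⁵v⁻¹}.
No further products give new elements, so |G| = 24.

Answer: 24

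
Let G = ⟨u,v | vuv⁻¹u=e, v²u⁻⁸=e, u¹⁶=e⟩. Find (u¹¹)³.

Compute successive powers of (u¹¹), reducing at each step:
  (u¹¹)²: (u¹¹) · u¹¹ = u⁶
  (u¹¹)³: (u⁶) · u¹¹ = u

Answer: u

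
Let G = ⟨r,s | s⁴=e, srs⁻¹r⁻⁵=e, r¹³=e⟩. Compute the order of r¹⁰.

Compute successive powers until reaching e:
  (r¹⁰)¹ = r¹⁰, (r¹⁰)² = r⁷, (r¹⁰)³ = r⁴, (r¹⁰)⁴ = r, (r¹⁰)⁵ = r¹¹, (r¹⁰)⁶ = r⁸, (r¹⁰)⁷ = r⁵, (r¹⁰)⁸ = r², (r¹⁰)⁹ = r¹², (r¹⁰)¹⁰ = r⁹, (r¹⁰)¹¹ = r⁶, (r¹⁰)¹² = r³, (r¹⁰)¹³ = e.
The smallest positive k with (r¹⁰)ᵏ = e is 13.

Answer: 13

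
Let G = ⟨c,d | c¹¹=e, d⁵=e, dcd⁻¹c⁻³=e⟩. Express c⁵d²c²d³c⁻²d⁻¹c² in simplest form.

Multiply left to right, reducing at each step:
  (c⁵) · d² = c⁵d²
  (c⁵d²) · c² = cd²
  (cd²) · d³ = c
  c · c⁻² = c¹⁰
  (c¹⁰) · d⁻¹ = c¹⁰d⁴
  (c¹⁰d⁴) · c² = c⁷d⁴

Answer: c⁷d⁴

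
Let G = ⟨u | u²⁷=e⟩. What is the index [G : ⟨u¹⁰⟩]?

First find ord(u¹⁰) by computing successive powers:
  (u¹⁰)¹ = u¹⁰, (u¹⁰)² = u²⁰, (u¹⁰)³ = u³, (u¹⁰)⁴ = u¹³, (u¹⁰)⁵ = u²³, (u¹⁰)⁶ = u⁶, (u¹⁰)⁷ = u¹⁶, (u¹⁰)⁸ = u²⁶, (u¹⁰)⁹ = u⁹, (u¹⁰)¹⁰ = u¹⁹, (u¹⁰)¹¹ = u², (u¹⁰)¹² = u¹², (u¹⁰)¹³ = u²², (u¹⁰)¹⁴ = u⁵, (u¹⁰)¹⁵ = u¹⁵, (u¹⁰)¹⁶ = u²⁵, (u¹⁰)¹⁷ = u⁸, (u¹⁰)¹⁸ = u¹⁸, (u¹⁰)¹⁹ = u, (u¹⁰)²⁰ = u¹¹, (u¹⁰)²¹ = u²¹, (u¹⁰)²² = u⁴, (u¹⁰)²³ = u¹⁴, (u¹⁰)²⁴ = u²⁴, (u¹⁰)²⁵ = u⁷, (u¹⁰)²⁶ = u¹⁷, (u¹⁰)²⁷ = e.
So |⟨u¹⁰⟩| = ord(u¹⁰) = 27. With |G| = 27, by Lagrange [G : ⟨u¹⁰⟩] = 27/27 = 1.

Answer: 1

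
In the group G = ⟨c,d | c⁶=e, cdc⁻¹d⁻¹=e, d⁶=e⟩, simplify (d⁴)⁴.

Compute successive powers of (d⁴), reducing at each step:
  (d⁴)²: (d⁴) · d⁴ = d²
  (d⁴)³: (d²) · d⁴ = e
  (d⁴)⁴: e · d⁴ = d⁴

Answer: d⁴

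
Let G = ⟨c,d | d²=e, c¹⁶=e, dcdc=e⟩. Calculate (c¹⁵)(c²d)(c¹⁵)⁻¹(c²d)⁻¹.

[(c¹⁵), (c²d)] = (c¹⁵)·(c²d)·(c¹⁵)⁻¹·(c²d)⁻¹.
  (c¹⁵) · (c²d) = cd
  (cd) · c = d
  d · (c²d) = c¹⁴

Answer: c¹⁴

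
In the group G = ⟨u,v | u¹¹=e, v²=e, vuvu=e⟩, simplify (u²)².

Compute successive powers of (u²), reducing at each step:
  (u²)²: (u²) · u² = u⁴

Answer: u⁴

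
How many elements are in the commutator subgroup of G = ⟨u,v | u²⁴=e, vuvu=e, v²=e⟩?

G' = [G, G] is generated by all commutators. The generator-pair commutators are: [u, v] = u².
The subgroup they normally generate is {e, u², u⁴, u⁶, u⁸, u¹⁰, u¹², u¹⁴, u¹⁶, u¹⁸, u²⁰, u²²}, of order 12.
Check: |G/G'| = 48/12 = 4 is the order of the abelianisation.

Answer: 12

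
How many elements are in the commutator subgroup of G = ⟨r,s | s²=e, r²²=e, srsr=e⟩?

G' = [G, G] is generated by all commutators. The generator-pair commutators are: [r, s] = r².
The subgroup they normally generate is {e, r², r⁴, r⁶, r⁸, r¹⁰, r¹², r¹⁴, r¹⁶, r¹⁸, r²⁰}, of order 11.
Check: |G/G'| = 44/11 = 4 is the order of the abelianisation.

Answer: 11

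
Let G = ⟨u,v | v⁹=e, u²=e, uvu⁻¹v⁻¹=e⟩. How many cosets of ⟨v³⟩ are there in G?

First find ord(v³) by computing successive powers:
  (v³)¹ = v³, (v³)² = v⁶, (v³)³ = e.
So |⟨v³⟩| = ord(v³) = 3. With |G| = 18, by Lagrange [G : ⟨v³⟩] = 18/3 = 6.

Answer: 6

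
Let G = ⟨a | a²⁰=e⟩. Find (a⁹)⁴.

Compute successive powers of (a⁹), reducing at each step:
  (a⁹)²: (a⁹) · a⁹ = a¹⁸
  (a⁹)³: (a¹⁸) · a⁹ = a⁷
  (a⁹)⁴: (a⁷) · a⁹ = a¹⁶

Answer: a¹⁶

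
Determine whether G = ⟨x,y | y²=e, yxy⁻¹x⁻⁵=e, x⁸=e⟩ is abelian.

x·y = xy but y·x = x⁵y, so x·y ≠ y·x and G is not abelian.

Answer: No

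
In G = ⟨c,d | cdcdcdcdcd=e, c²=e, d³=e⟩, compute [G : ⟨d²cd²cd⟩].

First find ord(d²cd²cd) by computing successive powers:
  (d²cd²cd)¹ = d²cd²cd, (d²cd²cd)² = d²cdcd, (d²cd²cd)³ = e.
So |⟨d²cd²cd⟩| = ord(d²cd²cd) = 3. With |G| = 60, by Lagrange [G : ⟨d²cd²cd⟩] = 60/3 = 20.

Answer: 20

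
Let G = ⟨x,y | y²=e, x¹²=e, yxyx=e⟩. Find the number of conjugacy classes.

The conjugacy classes (representative and size) are:
  [e] (size 1), [x¹¹] (size 2), [x²] (size 2), [x⁹] (size 2), [x⁴] (size 2), [x⁵] (size 2), [x⁶] (size 1), [y] (size 6), [xy] (size 6).
Class equation: 1 + 2 + 2 + 2 + 2 + 2 + 1 + 6 + 6 = 24 = |G|. So G has 9 conjugacy classes.

Answer: 9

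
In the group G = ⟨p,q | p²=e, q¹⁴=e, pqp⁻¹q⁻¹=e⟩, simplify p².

Compute successive powers of p, reducing at each step:
  p²: p · p = e

Answer: e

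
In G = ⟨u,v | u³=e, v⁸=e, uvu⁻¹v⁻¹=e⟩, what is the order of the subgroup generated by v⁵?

|⟨v⁵⟩| equals the order of v⁵. Compute successive powers until reaching e:
  (v⁵)¹ = v⁵, (v⁵)² = v², (v⁵)³ = v⁷, (v⁵)⁴ = v⁴, (v⁵)⁵ = v, (v⁵)⁶ = v⁶, (v⁵)⁷ = v³, (v⁵)⁸ = e.
The smallest positive k with (v⁵)ᵏ = e is 8, so |⟨v⁵⟩| = 8.

Answer: 8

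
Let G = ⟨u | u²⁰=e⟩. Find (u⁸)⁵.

Compute successive powers of (u⁸), reducing at each step:
  (u⁸)²: (u⁸) · u⁸ = u¹⁶
  (u⁸)³: (u¹⁶) · u⁸ = u⁴
  (u⁸)⁴: (u⁴) · u⁸ = u¹²
  (u⁸)⁵: (u¹²) · u⁸ = e

Answer: e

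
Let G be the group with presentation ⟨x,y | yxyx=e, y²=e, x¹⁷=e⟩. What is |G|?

Enumerate words in the generators, reducing via the relations: the distinct elements are
  {e, x, y, xy, x², x³, x⁴, x⁵, x⁶, x⁷, x⁸, x⁹, x²y, x³y, x¹², x¹³, x¹¹, x¹⁰, x¹⁴, x¹⁵, x¹⁶, x⁴y, x⁵y, x⁶y, x⁷y, x⁸y, x⁹y, x¹²y, x¹³y, x¹¹y, x¹⁰y, x¹⁴y, x¹⁵y, x¹⁶y}.
No further products give new elements, so |G| = 34.

Answer: 34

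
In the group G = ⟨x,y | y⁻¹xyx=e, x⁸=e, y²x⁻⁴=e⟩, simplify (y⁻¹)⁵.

Compute successive powers of (y⁻¹), reducing at each step:
  (y⁻¹)²: (y⁻¹) · y⁻¹ = x⁴
  (y⁻¹)³: (x⁴) · y⁻¹ = y
  (y⁻¹)⁴: y · y⁻¹ = e
  (y⁻¹)⁵: e · y⁻¹ = y⁻¹

Answer: y⁻¹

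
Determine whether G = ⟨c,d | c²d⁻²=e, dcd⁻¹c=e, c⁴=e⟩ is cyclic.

Every cyclic group is abelian. But c·d = cd while d·c = cd⁻¹, so c·d ≠ d·c and G is not abelian. Hence G is not cyclic.

Answer: No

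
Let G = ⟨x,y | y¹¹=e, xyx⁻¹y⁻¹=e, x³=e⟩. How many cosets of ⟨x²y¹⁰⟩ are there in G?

First find ord(x²y¹⁰) by computing successive powers:
  (x²y¹⁰)¹ = x²y¹⁰, (x²y¹⁰)² = xy⁹, (x²y¹⁰)³ = y⁸, (x²y¹⁰)⁴ = x²y⁷, (x²y¹⁰)⁵ = xy⁶, (x²y¹⁰)⁶ = y⁵, (x²y¹⁰)⁷ = x²y⁴, (x²y¹⁰)⁸ = xy³, (x²y¹⁰)⁹ = y², (x²y¹⁰)¹⁰ = x²y, (x²y¹⁰)¹¹ = x, (x²y¹⁰)¹² = y¹⁰, (x²y¹⁰)¹³ = x²y⁹, (x²y¹⁰)¹⁴ = xy⁸, (x²y¹⁰)¹⁵ = y⁷, (x²y¹⁰)¹⁶ = x²y⁶, (x²y¹⁰)¹⁷ = xy⁵, (x²y¹⁰)¹⁸ = y⁴, (x²y¹⁰)¹⁹ = x²y³, (x²y¹⁰)²⁰ = xy², (x²y¹⁰)²¹ = y, (x²y¹⁰)²² = x², (x²y¹⁰)²³ = xy¹⁰, (x²y¹⁰)²⁴ = y⁹, (x²y¹⁰)²⁵ = x²y⁸, (x²y¹⁰)²⁶ = xy⁷, (x²y¹⁰)²⁷ = y⁶, (x²y¹⁰)²⁸ = x²y⁵, (x²y¹⁰)²⁹ = xy⁴, (x²y¹⁰)³⁰ = y³, (x²y¹⁰)³¹ = x²y², (x²y¹⁰)³² = xy, (x²y¹⁰)³³ = e.
So |⟨x²y¹⁰⟩| = ord(x²y¹⁰) = 33. With |G| = 33, by Lagrange [G : ⟨x²y¹⁰⟩] = 33/33 = 1.

Answer: 1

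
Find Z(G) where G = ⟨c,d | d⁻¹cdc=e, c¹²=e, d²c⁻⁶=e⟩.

An element z ∈ Z(G) iff z commutes with every generator.
For example c⁶ is central: (c⁶)·c = c⁷ = c·(c⁶); (c⁶)·d = d⁻¹ = d·(c⁶).
Whereas c ∉ Z(G) since c·d = cd ≠ c⁵d⁻¹ = d·c.
Checking each of the 24 elements this way gives Z(G) = {e, c⁶}, of order 2.

Answer: {e, c⁶}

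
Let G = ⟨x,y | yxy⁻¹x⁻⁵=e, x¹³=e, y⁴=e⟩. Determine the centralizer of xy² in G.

⟨xy²⟩ ⊆ C_G(xy²) since powers of xy² commute with xy²; so |C_G(xy²)| ≥ |⟨xy²⟩| = 2.
By orbit–stabilizer, |C_G(xy²)| = |G| / |conj. class of xy²| = 52 / 13 = 4.
The 4 elements commuting with xy² are {e, xy², x³y³, x¹¹y}.

Answer: {e, xy², x³y³, x¹¹y}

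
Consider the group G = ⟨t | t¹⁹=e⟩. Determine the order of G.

G is generated by a single element, so G is cyclic. The relator gives t¹⁹ = e and no smaller power is forced to be e, so the 19 powers {e, t, t², t³, t⁴, t⁵, t⁶, t⁷, t⁸, t⁹, t¹², t¹³, t¹¹, t¹⁰, t¹⁴, t¹⁵, t¹⁶, t¹⁷, t¹⁸} are distinct. Hence |G| = 19.

Answer: 19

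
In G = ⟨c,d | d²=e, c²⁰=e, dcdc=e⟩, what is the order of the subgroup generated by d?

|⟨d⟩| equals the order of d. Compute successive powers until reaching e:
  d¹ = d, d² = e.
The smallest positive k with dᵏ = e is 2, so |⟨d⟩| = 2.

Answer: 2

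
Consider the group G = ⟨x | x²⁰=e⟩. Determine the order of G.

G is generated by a single element, so G is cyclic. The relator gives x²⁰ = e and no smaller power is forced to be e, so the 20 powers {e, x, x², x³, x⁴, x⁵, x⁶, x⁷, x⁸, x⁹, x¹², x¹³, x¹¹, x¹⁰, x¹⁴, x¹⁵, x¹⁶, x¹⁷, x¹⁸, x¹⁹} are distinct. Hence |G| = 20.

Answer: 20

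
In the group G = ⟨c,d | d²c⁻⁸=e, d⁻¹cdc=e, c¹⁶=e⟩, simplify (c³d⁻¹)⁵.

Compute successive powers of (c³d⁻¹), reducing at each step:
  (c³d⁻¹)²: (c³d⁻¹) · c³ = d⁻¹;   (d⁻¹) · d⁻¹ = c⁸
  (c³d⁻¹)³: (c⁸) · c³ = c¹¹;   (c¹¹) · d⁻¹ = c³d
  (c³d⁻¹)⁴: (c³d) · c³ = d;   d · d⁻¹ = e
  (c³d⁻¹)⁵: e · c³ = c³;   (c³) · d⁻¹ = c³d⁻¹

Answer: c³d⁻¹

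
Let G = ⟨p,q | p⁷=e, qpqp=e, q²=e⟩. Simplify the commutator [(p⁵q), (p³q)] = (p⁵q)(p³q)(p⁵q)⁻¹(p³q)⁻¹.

[(p⁵q), (p³q)] = (p⁵q)·(p³q)·(p⁵q)⁻¹·(p³q)⁻¹.
  (p⁵q) · (p³q) = p²
  (p²) · (p⁵q) = q
  q · (p³q) = p⁴

Answer: p⁴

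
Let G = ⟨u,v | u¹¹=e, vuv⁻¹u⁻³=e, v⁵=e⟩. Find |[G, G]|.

G' = [G, G] is generated by all commutators. The generator-pair commutators are: [u, v] = u⁹.
The subgroup they normally generate is {e, u, u², u³, u⁴, u⁵, u⁶, u⁷, u⁸, u⁹, u¹⁰}, of order 11.
Check: |G/G'| = 55/11 = 5 is the order of the abelianisation.

Answer: 11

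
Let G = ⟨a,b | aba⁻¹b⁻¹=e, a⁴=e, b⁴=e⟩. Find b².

Compute successive powers of b, reducing at each step:
  b²: b · b = b²

Answer: b²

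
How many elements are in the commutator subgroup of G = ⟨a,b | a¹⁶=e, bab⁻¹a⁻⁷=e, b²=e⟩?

G' = [G, G] is generated by all commutators. The generator-pair commutators are: [a, b] = a¹⁰.
The subgroup they normally generate is {e, a², a⁴, a⁶, a⁸, a¹⁰, a¹², a¹⁴}, of order 8.
Check: |G/G'| = 32/8 = 4 is the order of the abelianisation.

Answer: 8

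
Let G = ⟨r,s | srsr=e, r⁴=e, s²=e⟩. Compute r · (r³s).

Compute r · (r³s) by multiplying left to right and reducing via the relations at each step:
  r · r³ = e
  e · s = s

Answer: s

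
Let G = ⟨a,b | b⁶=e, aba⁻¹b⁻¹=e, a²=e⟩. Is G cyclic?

|G| = 12, but the maximum element order in G is 6 < 12. No single element generates all of G, so G is not cyclic.

Answer: No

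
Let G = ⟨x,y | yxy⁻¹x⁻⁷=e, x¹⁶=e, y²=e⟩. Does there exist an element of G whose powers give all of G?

Every cyclic group is abelian. But x·y = xy while y·x = x⁷y, so x·y ≠ y·x and G is not abelian. Hence G is not cyclic.

Answer: No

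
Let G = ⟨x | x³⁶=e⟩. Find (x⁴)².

Compute successive powers of (x⁴), reducing at each step:
  (x⁴)²: (x⁴) · x⁴ = x⁸

Answer: x⁸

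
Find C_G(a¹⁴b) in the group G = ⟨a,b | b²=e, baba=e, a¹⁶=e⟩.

⟨a¹⁴b⟩ ⊆ C_G(a¹⁴b) since powers of a¹⁴b commute with a¹⁴b; so |C_G(a¹⁴b)| ≥ |⟨a¹⁴b⟩| = 2.
By orbit–stabilizer, |C_G(a¹⁴b)| = |G| / |conj. class of a¹⁴b| = 32 / 8 = 4.
The 4 elements commuting with a¹⁴b are {e, a⁸, a⁶b, a¹⁴b}.

Answer: {e, a⁸, a⁶b, a¹⁴b}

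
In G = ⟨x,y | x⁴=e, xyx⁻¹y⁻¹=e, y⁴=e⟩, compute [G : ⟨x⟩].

First find ord(x) by computing successive powers:
  x¹ = x, x² = x², x³ = x³, x⁴ = e.
So |⟨x⟩| = ord(x) = 4. With |G| = 16, by Lagrange [G : ⟨x⟩] = 16/4 = 4.

Answer: 4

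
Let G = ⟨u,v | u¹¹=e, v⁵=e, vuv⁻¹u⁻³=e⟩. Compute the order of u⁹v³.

Compute successive powers until reaching e:
  (u⁹v³)¹ = u⁹v³, (u⁹v³)² = u¹⁰v, (u⁹v³)³ = u⁴v⁴, (u⁹v³)⁴ = u⁷v², (u⁹v³)⁵ = e.
The smallest positive k with (u⁹v³)ᵏ = e is 5.

Answer: 5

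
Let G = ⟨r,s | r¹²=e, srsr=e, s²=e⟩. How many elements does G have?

Enumerate words in the generators, reducing via the relations: the distinct elements are
  {e, r, s, rs, r², r³, r⁴, r⁵, r⁶, r⁷, r⁸, r⁹, r²s, r³s, r¹¹, r¹⁰, r⁴s, r⁵s, r⁶s, r⁷s, r⁸s, r⁹s, r¹¹s, r¹⁰s}.
No further products give new elements, so |G| = 24.

Answer: 24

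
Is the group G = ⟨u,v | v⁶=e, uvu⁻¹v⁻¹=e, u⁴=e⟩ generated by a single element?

|G| = 24, but the maximum element order in G is 12 < 24. No single element generates all of G, so G is not cyclic.

Answer: No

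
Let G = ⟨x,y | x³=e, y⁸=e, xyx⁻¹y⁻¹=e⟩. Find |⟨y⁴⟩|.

|⟨y⁴⟩| equals the order of y⁴. Compute successive powers until reaching e:
  (y⁴)¹ = y⁴, (y⁴)² = e.
The smallest positive k with (y⁴)ᵏ = e is 2, so |⟨y⁴⟩| = 2.

Answer: 2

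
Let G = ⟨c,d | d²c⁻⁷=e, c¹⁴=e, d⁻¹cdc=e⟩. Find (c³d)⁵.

Compute successive powers of (c³d), reducing at each step:
  (c³d)²: (c³d) · c³ = d;   d · d = c⁷
  (c³d)³: (c⁷) · c³ = c¹⁰;   (c¹⁰) · d = c³d⁻¹
  (c³d)⁴: (c³d⁻¹) · c³ = d⁻¹;   (d⁻¹) · d = e
  (c³d)⁵: e · c³ = c³;   (c³) · d = c³d

Answer: c³d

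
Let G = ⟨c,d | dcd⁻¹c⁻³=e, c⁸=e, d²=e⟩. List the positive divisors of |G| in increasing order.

|G| = 16 = 2⁴. By Lagrange's theorem the order of any subgroup divides 16; the divisors of 16 are 1, 2, 4, 8, 16.

Answer: 1, 2, 4, 8, 16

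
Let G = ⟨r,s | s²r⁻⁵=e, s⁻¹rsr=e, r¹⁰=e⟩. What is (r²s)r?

Compute (r²s) · r by multiplying left to right and reducing via the relations at each step:
  (r²s) · r = rs

Answer: rs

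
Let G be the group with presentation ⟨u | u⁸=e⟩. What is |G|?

G is generated by a single element, so G is cyclic. The relator gives u⁸ = e and no smaller power is forced to be e, so the 8 powers {e, u, u², u³, u⁴, u⁵, u⁶, u⁷} are distinct. Hence |G| = 8.

Answer: 8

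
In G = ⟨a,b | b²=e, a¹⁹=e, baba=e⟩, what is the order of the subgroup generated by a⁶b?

|⟨a⁶b⟩| equals the order of a⁶b. Compute successive powers until reaching e:
  (a⁶b)¹ = a⁶b, (a⁶b)² = e.
The smallest positive k with (a⁶b)ᵏ = e is 2, so |⟨a⁶b⟩| = 2.

Answer: 2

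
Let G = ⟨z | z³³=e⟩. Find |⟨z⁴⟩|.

|⟨z⁴⟩| equals the order of z⁴. Compute successive powers until reaching e:
  (z⁴)¹ = z⁴, (z⁴)² = z⁸, (z⁴)³ = z¹², (z⁴)⁴ = z¹⁶, (z⁴)⁵ = z²⁰, (z⁴)⁶ = z²⁴, (z⁴)⁷ = z²⁸, (z⁴)⁸ = z³², (z⁴)⁹ = z³, (z⁴)¹⁰ = z⁷, (z⁴)¹¹ = z¹¹, (z⁴)¹² = z¹⁵, (z⁴)¹³ = z¹⁹, (z⁴)¹⁴ = z²³, (z⁴)¹⁵ = z²⁷, (z⁴)¹⁶ = z³¹, (z⁴)¹⁷ = z², (z⁴)¹⁸ = z⁶, (z⁴)¹⁹ = z¹⁰, (z⁴)²⁰ = z¹⁴, (z⁴)²¹ = z¹⁸, (z⁴)²² = z²², (z⁴)²³ = z²⁶, (z⁴)²⁴ = z³⁰, (z⁴)²⁵ = z, (z⁴)²⁶ = z⁵, (z⁴)²⁷ = z⁹, (z⁴)²⁸ = z¹³, (z⁴)²⁹ = z¹⁷, (z⁴)³⁰ = z²¹, (z⁴)³¹ = z²⁵, (z⁴)³² = z²⁹, (z⁴)³³ = e.
The smallest positive k with (z⁴)ᵏ = e is 33, so |⟨z⁴⟩| = 33.

Answer: 33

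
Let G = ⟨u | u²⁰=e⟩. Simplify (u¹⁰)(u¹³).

Compute (u¹⁰) · (u¹³) by multiplying left to right and reducing via the relations at each step:
  (u¹⁰) · u¹³ = u³

Answer: u³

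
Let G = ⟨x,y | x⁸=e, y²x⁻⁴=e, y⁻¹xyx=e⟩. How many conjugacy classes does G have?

The conjugacy classes (representative and size) are:
  [e] (size 1), [x⁷] (size 2), [x⁶] (size 2), [x³] (size 2), [x⁴] (size 1), [x²y⁻¹] (size 4), [x³y⁻¹] (size 4).
Class equation: 1 + 2 + 2 + 2 + 1 + 4 + 4 = 16 = |G|. So G has 7 conjugacy classes.

Answer: 7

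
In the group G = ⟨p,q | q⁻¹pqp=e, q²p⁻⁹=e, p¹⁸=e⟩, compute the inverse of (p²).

The order of (p²) is 9 (smallest k with (p²)ᵏ = e), so (p²)⁻¹ = (p²)⁸ = p¹⁶.
Check: (p²) · (p¹⁶) → (p²) · p¹⁶ = e, giving e as required.

Answer: p¹⁶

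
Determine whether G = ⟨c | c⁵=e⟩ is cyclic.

|G| = 5. The element c has order 5 (its powers give 5 distinct elements), so ⟨c⟩ = G and G is cyclic.

Answer: Yes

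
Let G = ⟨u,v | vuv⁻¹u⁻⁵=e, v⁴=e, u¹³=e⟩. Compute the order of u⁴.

Compute successive powers until reaching e:
  (u⁴)¹ = u⁴, (u⁴)² = u⁸, (u⁴)³ = u¹², (u⁴)⁴ = u³, (u⁴)⁵ = u⁷, (u⁴)⁶ = u¹¹, (u⁴)⁷ = u², (u⁴)⁸ = u⁶, (u⁴)⁹ = u¹⁰, (u⁴)¹⁰ = u, (u⁴)¹¹ = u⁵, (u⁴)¹² = u⁹, (u⁴)¹³ = e.
The smallest positive k with (u⁴)ᵏ = e is 13.

Answer: 13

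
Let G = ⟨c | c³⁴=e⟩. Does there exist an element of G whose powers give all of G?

|G| = 34. The element c has order 34 (its powers give 34 distinct elements), so ⟨c⟩ = G and G is cyclic.

Answer: Yes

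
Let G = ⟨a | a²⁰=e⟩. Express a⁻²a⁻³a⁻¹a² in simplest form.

Multiply left to right, reducing at each step:
  (a¹⁸) · a⁻³ = a¹⁵
  (a¹⁵) · a⁻¹ = a¹⁴
  (a¹⁴) · a² = a¹⁶

Answer: a¹⁶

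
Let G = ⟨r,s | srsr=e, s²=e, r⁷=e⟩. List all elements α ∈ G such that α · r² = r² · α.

⟨r²⟩ ⊆ C_G(r²) since powers of r² commute with r²; so |C_G(r²)| ≥ |⟨r²⟩| = 7.
By orbit–stabilizer, |C_G(r²)| = |G| / |conj. class of r²| = 14 / 2 = 7.
The 7 elements commuting with r² are {e, r, r², r³, r⁴, r⁵, r⁶}.

Answer: {e, r, r², r³, r⁴, r⁵, r⁶}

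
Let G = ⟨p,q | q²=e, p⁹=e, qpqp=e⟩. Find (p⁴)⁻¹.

The order of (p⁴) is 9 (smallest k with (p⁴)ᵏ = e), so (p⁴)⁻¹ = (p⁴)⁸ = p⁵.
Check: (p⁴) · (p⁵) → (p⁴) · p⁵ = e, giving e as required.

Answer: p⁵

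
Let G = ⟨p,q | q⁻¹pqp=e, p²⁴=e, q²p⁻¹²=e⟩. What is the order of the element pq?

Compute successive powers until reaching e:
  (pq)¹ = pq, (pq)² = p¹², (pq)³ = pq⁻¹, (pq)⁴ = e.
The smallest positive k with (pq)ᵏ = e is 4.

Answer: 4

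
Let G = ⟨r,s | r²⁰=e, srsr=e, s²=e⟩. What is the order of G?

Enumerate words in the generators, reducing via the relations: the distinct elements are
  {e, r, s, rs, r², r³, r⁴, r⁵, r⁶, r⁷, r⁸, r⁹, r²s, r³s, r¹², r¹³, r¹¹, r¹⁰, r¹⁴, r¹⁵, r¹⁶, r¹⁷, r¹⁸, r¹⁹, r⁴s, r⁵s, r⁶s, r⁷s, r⁸s, r⁹s, r¹²s, r¹³s, r¹¹s, r¹⁰s, r¹⁴s, r¹⁵s, r¹⁶s, r¹⁷s, r¹⁸s, r¹⁹s}.
No further products give new elements, so |G| = 40.

Answer: 40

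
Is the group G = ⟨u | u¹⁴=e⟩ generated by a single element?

|G| = 14. The element u has order 14 (its powers give 14 distinct elements), so ⟨u⟩ = G and G is cyclic.

Answer: Yes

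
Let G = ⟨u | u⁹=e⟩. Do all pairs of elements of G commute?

G has a single generator, so G is cyclic and hence abelian.

Answer: Yes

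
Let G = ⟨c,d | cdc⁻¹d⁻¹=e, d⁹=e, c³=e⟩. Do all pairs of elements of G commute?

Each pair of generators commutes: c·d = cd = d·c. Since the generators pairwise commute, every element of G commutes with every other, so G is abelian.

Answer: Yes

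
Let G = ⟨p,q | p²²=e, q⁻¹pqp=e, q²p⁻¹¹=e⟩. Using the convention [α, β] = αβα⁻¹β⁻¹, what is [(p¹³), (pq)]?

[(p¹³), (pq)] = (p¹³)·(pq)·(p¹³)⁻¹·(pq)⁻¹.
  (p¹³) · (pq) = p³q⁻¹
  (p³q⁻¹) · (p⁹) = p⁵q
  (p⁵q) · (pq⁻¹) = p⁴

Answer: p⁴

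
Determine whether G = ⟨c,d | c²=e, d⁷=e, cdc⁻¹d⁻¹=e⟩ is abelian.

Each pair of generators commutes: c·d = cd = d·c. Since the generators pairwise commute, every element of G commutes with every other, so G is abelian.

Answer: Yes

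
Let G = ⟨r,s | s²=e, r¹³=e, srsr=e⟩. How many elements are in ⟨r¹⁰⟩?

|⟨r¹⁰⟩| equals the order of r¹⁰. Compute successive powers until reaching e:
  (r¹⁰)¹ = r¹⁰, (r¹⁰)² = r⁷, (r¹⁰)³ = r⁴, (r¹⁰)⁴ = r, (r¹⁰)⁵ = r¹¹, (r¹⁰)⁶ = r⁸, (r¹⁰)⁷ = r⁵, (r¹⁰)⁸ = r², (r¹⁰)⁹ = r¹², (r¹⁰)¹⁰ = r⁹, (r¹⁰)¹¹ = r⁶, (r¹⁰)¹² = r³, (r¹⁰)¹³ = e.
The smallest positive k with (r¹⁰)ᵏ = e is 13, so |⟨r¹⁰⟩| = 13.

Answer: 13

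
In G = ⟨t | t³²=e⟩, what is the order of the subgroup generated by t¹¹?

|⟨t¹¹⟩| equals the order of t¹¹. Compute successive powers until reaching e:
  (t¹¹)¹ = t¹¹, (t¹¹)² = t²², (t¹¹)³ = t, (t¹¹)⁴ = t¹², (t¹¹)⁵ = t²³, (t¹¹)⁶ = t², (t¹¹)⁷ = t¹³, (t¹¹)⁸ = t²⁴, (t¹¹)⁹ = t³, (t¹¹)¹⁰ = t¹⁴, (t¹¹)¹¹ = t²⁵, (t¹¹)¹² = t⁴, (t¹¹)¹³ = t¹⁵, (t¹¹)¹⁴ = t²⁶, (t¹¹)¹⁵ = t⁵, (t¹¹)¹⁶ = t¹⁶, (t¹¹)¹⁷ = t²⁷, (t¹¹)¹⁸ = t⁶, (t¹¹)¹⁹ = t¹⁷, (t¹¹)²⁰ = t²⁸, (t¹¹)²¹ = t⁷, (t¹¹)²² = t¹⁸, (t¹¹)²³ = t²⁹, (t¹¹)²⁴ = t⁸, (t¹¹)²⁵ = t¹⁹, (t¹¹)²⁶ = t³⁰, (t¹¹)²⁷ = t⁹, (t¹¹)²⁸ = t²⁰, (t¹¹)²⁹ = t³¹, (t¹¹)³⁰ = t¹⁰, (t¹¹)³¹ = t²¹, (t¹¹)³² = e.
The smallest positive k with (t¹¹)ᵏ = e is 32, so |⟨t¹¹⟩| = 32.

Answer: 32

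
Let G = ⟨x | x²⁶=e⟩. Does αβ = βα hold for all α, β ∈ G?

G has a single generator, so G is cyclic and hence abelian.

Answer: Yes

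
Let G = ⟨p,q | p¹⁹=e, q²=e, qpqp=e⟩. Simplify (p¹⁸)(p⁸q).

Compute (p¹⁸) · (p⁸q) by multiplying left to right and reducing via the relations at each step:
  (p¹⁸) · p⁸ = p⁷
  (p⁷) · q = p⁷q

Answer: p⁷q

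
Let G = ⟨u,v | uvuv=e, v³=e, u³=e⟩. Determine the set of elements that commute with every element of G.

An element z ∈ Z(G) iff z commutes with every generator.
For example e is central: e·u = u = u·e; e·v = v = v·e.
Whereas u ∉ Z(G) since u·v = uv ≠ u²v² = v·u.
Checking each of the 12 elements this way gives Z(G) = {e}, of order 1.

Answer: {e}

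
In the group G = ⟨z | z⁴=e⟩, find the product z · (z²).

Compute z · (z²) by multiplying left to right and reducing via the relations at each step:
  z · z² = z³

Answer: z³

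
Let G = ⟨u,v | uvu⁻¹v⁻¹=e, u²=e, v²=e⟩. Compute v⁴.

Compute successive powers of v, reducing at each step:
  v²: v · v = e
  v³: e · v = v
  v⁴: v · v = e

Answer: e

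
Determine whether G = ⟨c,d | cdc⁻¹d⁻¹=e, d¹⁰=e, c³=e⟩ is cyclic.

|G| = 30. The element cd has order 30 (its powers give 30 distinct elements), so ⟨cd⟩ = G and G is cyclic.

Answer: Yes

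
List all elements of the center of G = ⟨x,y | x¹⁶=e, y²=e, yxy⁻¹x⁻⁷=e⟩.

An element z ∈ Z(G) iff z commutes with every generator.
For example x⁸ is central: (x⁸)·x = x⁹ = x·(x⁸); (x⁸)·y = x⁸y = y·(x⁸).
Whereas x ∉ Z(G) since x·y = xy ≠ x⁷y = y·x.
Checking each of the 32 elements this way gives Z(G) = {e, x⁸}, of order 2.

Answer: {e, x⁸}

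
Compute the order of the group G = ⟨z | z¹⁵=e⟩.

G is generated by a single element, so G is cyclic. The relator gives z¹⁵ = e and no smaller power is forced to be e, so the 15 powers {e, z, z², z³, z⁴, z⁵, z⁶, z⁷, z⁸, z⁹, z¹², z¹³, z¹¹, z¹⁰, z¹⁴} are distinct. Hence |G| = 15.

Answer: 15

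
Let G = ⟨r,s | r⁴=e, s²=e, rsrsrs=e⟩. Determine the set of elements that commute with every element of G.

An element z ∈ Z(G) iff z commutes with every generator.
For example e is central: e·r = r = r·e; e·s = s = s·e.
Whereas r ∉ Z(G) since r·s = rs ≠ sr = s·r.
Checking each of the 24 elements this way gives Z(G) = {e}, of order 1.

Answer: {e}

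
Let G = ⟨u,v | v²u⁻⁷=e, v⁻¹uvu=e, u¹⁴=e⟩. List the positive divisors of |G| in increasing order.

|G| = 28 = 2² · 7. By Lagrange's theorem the order of any subgroup divides 28; the divisors of 28 are 1, 2, 4, 7, 14, 28.

Answer: 1, 2, 4, 7, 14, 28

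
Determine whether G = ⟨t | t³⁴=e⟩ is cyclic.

|G| = 34. The element t has order 34 (its powers give 34 distinct elements), so ⟨t⟩ = G and G is cyclic.

Answer: Yes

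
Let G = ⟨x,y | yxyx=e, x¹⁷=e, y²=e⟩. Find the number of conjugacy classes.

The conjugacy classes (representative and size) are:
  [e] (size 1), [x¹⁶] (size 2), [x²] (size 2), [x³] (size 2), [x¹³] (size 2), [x¹²] (size 2), [x⁶] (size 2), [x¹⁰] (size 2), [x⁹] (size 2), [x⁷y] (size 17).
Class equation: 1 + 2 + 2 + 2 + 2 + 2 + 2 + 2 + 2 + 17 = 34 = |G|. So G has 10 conjugacy classes.

Answer: 10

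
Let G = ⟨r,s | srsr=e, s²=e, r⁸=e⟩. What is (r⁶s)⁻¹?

The order of (r⁶s) is 2 (smallest k with (r⁶s)ᵏ = e), so (r⁶s)⁻¹ = (r⁶s)¹ = r⁶s.
Check: (r⁶s) · (r⁶s) → (r⁶s) · r⁶ = s;   s · s = e, giving e as required.

Answer: r⁶s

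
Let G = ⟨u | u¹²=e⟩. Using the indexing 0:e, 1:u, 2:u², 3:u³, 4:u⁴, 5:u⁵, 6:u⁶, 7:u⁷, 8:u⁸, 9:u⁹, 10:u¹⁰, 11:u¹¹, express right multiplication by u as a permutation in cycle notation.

(0 1 2 3 4 5 6 7 8 9 10 11)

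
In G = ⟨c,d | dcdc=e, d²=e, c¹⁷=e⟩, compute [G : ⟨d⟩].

First find ord(d) by computing successive powers:
  d¹ = d, d² = e.
So |⟨d⟩| = ord(d) = 2. With |G| = 34, by Lagrange [G : ⟨d⟩] = 34/2 = 17.

Answer: 17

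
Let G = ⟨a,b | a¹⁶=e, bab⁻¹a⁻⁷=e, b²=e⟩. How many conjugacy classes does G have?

The conjugacy classes (representative and size) are:
  [e] (size 1), [a] (size 2), [a¹⁴] (size 2), [a³] (size 2), [a⁴] (size 2), [a¹⁰] (size 2), [a⁸] (size 1), [a⁹] (size 2), [a¹¹] (size 2), [a¹⁰b] (size 8), [ab] (size 8).
Class equation: 1 + 2 + 2 + 2 + 2 + 2 + 1 + 2 + 2 + 8 + 8 = 32 = |G|. So G has 11 conjugacy classes.

Answer: 11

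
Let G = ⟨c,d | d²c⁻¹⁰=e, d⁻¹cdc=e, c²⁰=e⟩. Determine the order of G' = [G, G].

G' = [G, G] is generated by all commutators. The generator-pair commutators are: [c, d] = c².
The subgroup they normally generate is {e, c², c⁴, c⁶, c⁸, c¹⁰, c¹², c¹⁴, c¹⁶, c¹⁸}, of order 10.
Check: |G/G'| = 40/10 = 4 is the order of the abelianisation.

Answer: 10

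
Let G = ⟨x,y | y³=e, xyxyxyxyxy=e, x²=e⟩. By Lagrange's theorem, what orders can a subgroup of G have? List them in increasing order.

|G| = 60 = 2² · 3 · 5. By Lagrange's theorem the order of any subgroup divides 60; the divisors of 60 are 1, 2, 3, 4, 5, 6, 10, 12, 15, 20, 30, 60.

Answer: 1, 2, 3, 4, 5, 6, 10, 12, 15, 20, 30, 60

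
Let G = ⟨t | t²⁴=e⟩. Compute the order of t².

Compute successive powers until reaching e:
  (t²)¹ = t², (t²)² = t⁴, (t²)³ = t⁶, (t²)⁴ = t⁸, (t²)⁵ = t¹⁰, (t²)⁶ = t¹², (t²)⁷ = t¹⁴, (t²)⁸ = t¹⁶, (t²)⁹ = t¹⁸, (t²)¹⁰ = t²⁰, (t²)¹¹ = t²², (t²)¹² = e.
The smallest positive k with (t²)ᵏ = e is 12.

Answer: 12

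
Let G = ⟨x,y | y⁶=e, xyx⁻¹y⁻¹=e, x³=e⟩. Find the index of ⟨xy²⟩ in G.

First find ord(xy²) by computing successive powers:
  (xy²)¹ = xy², (xy²)² = x²y⁴, (xy²)³ = e.
So |⟨xy²⟩| = ord(xy²) = 3. With |G| = 18, by Lagrange [G : ⟨xy²⟩] = 18/3 = 6.

Answer: 6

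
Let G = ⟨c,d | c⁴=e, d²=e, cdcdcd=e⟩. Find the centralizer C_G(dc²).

⟨dc²⟩ ⊆ C_G(dc²) since powers of dc² commute with dc²; so |C_G(dc²)| ≥ |⟨dc²⟩| = 4.
By orbit–stabilizer, |C_G(dc²)| = |G| / |conj. class of dc²| = 24 / 6 = 4.
The 4 elements commuting with dc² are {e, c²d, dc², c²dc²d}.

Answer: {e, c²d, dc², c²dc²d}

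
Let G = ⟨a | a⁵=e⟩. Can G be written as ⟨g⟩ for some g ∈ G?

|G| = 5. The element a has order 5 (its powers give 5 distinct elements), so ⟨a⟩ = G and G is cyclic.

Answer: Yes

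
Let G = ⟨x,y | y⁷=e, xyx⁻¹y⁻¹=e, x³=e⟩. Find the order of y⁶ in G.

Compute successive powers until reaching e:
  (y⁶)¹ = y⁶, (y⁶)² = y⁵, (y⁶)³ = y⁴, (y⁶)⁴ = y³, (y⁶)⁵ = y², (y⁶)⁶ = y, (y⁶)⁷ = e.
The smallest positive k with (y⁶)ᵏ = e is 7.

Answer: 7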